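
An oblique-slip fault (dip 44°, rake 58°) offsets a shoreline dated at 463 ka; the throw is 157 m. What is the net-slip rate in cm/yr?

dip-slip = throw / sin(dip) = 157 / sin(44°) = 226 m
net slip = dip-slip / sin(rake) = 226 / sin(58°) = 266.5 m
rate = 266.5 m / 463 ka = 0.000576 m/yr = 0.0576 cm/yr

0.0576 cm/yr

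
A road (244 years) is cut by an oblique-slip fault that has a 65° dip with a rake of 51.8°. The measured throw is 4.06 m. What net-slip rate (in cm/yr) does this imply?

dip-slip = throw / sin(dip) = 4.06 / sin(65°) = 4.480 m
net slip = dip-slip / sin(rake) = 4.480 / sin(51.8°) = 5.700 m
rate = 5.700 m / 244 years = 0.0234 m/yr = 2.34 cm/yr

2.34 cm/yr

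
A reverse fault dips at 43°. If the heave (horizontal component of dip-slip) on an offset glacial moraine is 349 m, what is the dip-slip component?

477 m

dip-slip = heave / cos(dip) = 349 / cos(43°) = 477 m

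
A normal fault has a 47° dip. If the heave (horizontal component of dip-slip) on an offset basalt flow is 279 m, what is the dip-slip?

409 m

dip-slip = heave / cos(dip) = 279 / cos(47°) = 409 m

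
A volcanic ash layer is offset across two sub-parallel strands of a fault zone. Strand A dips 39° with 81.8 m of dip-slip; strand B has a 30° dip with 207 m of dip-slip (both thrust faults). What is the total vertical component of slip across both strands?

throw_A = 81.8 × sin(39°) = 51.48 m
throw_B = 207 × sin(30°) = 103.5 m
total = 51.48 + 103.5 = 155 m

155 m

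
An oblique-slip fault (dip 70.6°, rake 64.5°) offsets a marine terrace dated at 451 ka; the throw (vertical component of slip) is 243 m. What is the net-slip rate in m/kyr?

dip-slip = throw / sin(dip) = 243 / sin(70.6°) = 257.6 m
net slip = dip-slip / sin(rake) = 257.6 / sin(64.5°) = 285.4 m
rate = 285.4 m / 451 ka = 0.000633 m/yr = 0.633 m/kyr

0.633 m/kyr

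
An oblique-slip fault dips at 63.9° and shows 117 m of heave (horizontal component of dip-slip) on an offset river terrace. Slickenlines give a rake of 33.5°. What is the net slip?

482 m

dip-slip = heave / cos(dip) = 117 / cos(63.9°) = 265.9 m
net slip = dip-slip / sin(rake) = 265.9 / sin(33.5°) = 482 m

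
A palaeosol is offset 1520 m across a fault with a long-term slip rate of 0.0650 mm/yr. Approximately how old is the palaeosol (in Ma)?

age = offset / rate = 1520 m / (0.0650 mm/yr) = 2.34e+07 yr = 23.4 Ma

23.4 Ma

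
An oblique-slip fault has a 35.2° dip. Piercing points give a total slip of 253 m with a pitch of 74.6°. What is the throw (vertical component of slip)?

141 m

dip-slip = net slip × sin(rake) = 253 m × sin(74.6°) = 243.9 m
throw = dip-slip × sin(dip) = 243.9 × sin(35.2°) = 141 m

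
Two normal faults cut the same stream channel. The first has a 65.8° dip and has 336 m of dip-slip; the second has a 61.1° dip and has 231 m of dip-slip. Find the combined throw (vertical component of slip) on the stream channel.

509 m

throw_A = 336 × sin(65.8°) = 306.5 m
throw_B = 231 × sin(61.1°) = 202.2 m
total = 306.5 + 202.2 = 509 m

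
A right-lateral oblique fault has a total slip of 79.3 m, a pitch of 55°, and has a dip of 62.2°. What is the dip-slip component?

dip-slip = net slip × sin(rake) = 79.3 m × sin(55°) = 65 m

65 m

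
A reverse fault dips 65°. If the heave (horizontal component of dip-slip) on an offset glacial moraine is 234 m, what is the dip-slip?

dip-slip = heave / cos(dip) = 234 / cos(65°) = 554 m

554 m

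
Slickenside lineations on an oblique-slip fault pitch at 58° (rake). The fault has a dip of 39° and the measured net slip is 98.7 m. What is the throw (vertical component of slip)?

52.7 m

dip-slip = net slip × sin(rake) = 98.7 m × sin(58°) = 83.70 m
throw = dip-slip × sin(dip) = 83.70 × sin(39°) = 52.7 m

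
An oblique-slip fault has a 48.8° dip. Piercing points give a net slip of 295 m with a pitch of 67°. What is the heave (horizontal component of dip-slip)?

dip-slip = net slip × sin(rake) = 295 m × sin(67°) = 271.5 m
heave = dip-slip × cos(dip) = 271.5 × cos(48.8°) = 179 m

179 m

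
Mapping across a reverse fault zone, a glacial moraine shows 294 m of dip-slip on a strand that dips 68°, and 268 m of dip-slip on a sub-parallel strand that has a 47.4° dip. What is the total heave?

292 m

heave_A = 294 × cos(68°) = 110.1 m
heave_B = 268 × cos(47.4°) = 181.4 m
total = 110.1 + 181.4 = 292 m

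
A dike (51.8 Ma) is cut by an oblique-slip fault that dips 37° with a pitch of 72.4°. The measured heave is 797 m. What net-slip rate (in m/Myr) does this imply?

dip-slip = heave / cos(dip) = 797 / cos(37°) = 998 m
net slip = dip-slip / sin(rake) = 998 / sin(72.4°) = 1047 m
rate = 1047 m / 51.8 Ma = 0.0000202 m/yr = 20.2 m/Myr

20.2 m/Myr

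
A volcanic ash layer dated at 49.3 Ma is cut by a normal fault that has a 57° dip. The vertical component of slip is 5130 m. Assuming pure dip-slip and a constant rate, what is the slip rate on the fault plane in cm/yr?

0.0124 cm/yr

dip-slip = throw / sin(dip) = 5130 m / sin(57°) = 6117 m
rate = 6117 m / 49.3 Ma = 0.000124 m/yr = 0.0124 cm/yr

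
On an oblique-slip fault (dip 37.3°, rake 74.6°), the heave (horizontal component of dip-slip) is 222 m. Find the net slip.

289 m

dip-slip = heave / cos(dip) = 222 / cos(37.3°) = 279.1 m
net slip = dip-slip / sin(rake) = 279.1 / sin(74.6°) = 289 m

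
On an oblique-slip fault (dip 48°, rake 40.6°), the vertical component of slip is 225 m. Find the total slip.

465 m

dip-slip = throw / sin(dip) = 225 / sin(48°) = 302.8 m
net slip = dip-slip / sin(rake) = 302.8 / sin(40.6°) = 465 m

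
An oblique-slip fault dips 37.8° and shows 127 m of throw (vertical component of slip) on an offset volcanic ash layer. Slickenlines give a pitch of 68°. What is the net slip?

dip-slip = throw / sin(dip) = 127 / sin(37.8°) = 207.2 m
net slip = dip-slip / sin(rake) = 207.2 / sin(68°) = 223 m

223 m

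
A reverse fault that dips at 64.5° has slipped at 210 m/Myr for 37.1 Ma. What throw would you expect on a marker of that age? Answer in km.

7.03 km

dip-slip = rate × time = 210 m/Myr × 37.1 Ma = 7791 m
throw = dip-slip × sin(dip) = 7791 × sin(64.5°) = 7030 m = 7.03 km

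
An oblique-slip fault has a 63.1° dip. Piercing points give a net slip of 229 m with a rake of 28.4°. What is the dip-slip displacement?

109 m

dip-slip = net slip × sin(rake) = 229 m × sin(28.4°) = 109 m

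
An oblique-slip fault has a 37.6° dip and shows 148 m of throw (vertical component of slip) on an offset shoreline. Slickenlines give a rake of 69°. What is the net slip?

260 m

dip-slip = throw / sin(dip) = 148 / sin(37.6°) = 242.6 m
net slip = dip-slip / sin(rake) = 242.6 / sin(69°) = 260 m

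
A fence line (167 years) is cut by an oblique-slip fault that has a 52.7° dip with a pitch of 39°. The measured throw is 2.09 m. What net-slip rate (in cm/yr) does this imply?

2.50 cm/yr

dip-slip = throw / sin(dip) = 2.09 / sin(52.7°) = 2.627 m
net slip = dip-slip / sin(rake) = 2.627 / sin(39°) = 4.175 m
rate = 4.175 m / 167 years = 0.0250 m/yr = 2.50 cm/yr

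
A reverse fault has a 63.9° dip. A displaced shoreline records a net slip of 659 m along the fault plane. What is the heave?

heave = dip-slip × cos(dip) = 659 m × cos(63.9°) = 290 m

290 m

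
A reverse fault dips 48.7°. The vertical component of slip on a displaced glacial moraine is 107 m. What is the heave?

94 m

heave = throw / tan(dip) = 107 / tan(48.7°) = 94 m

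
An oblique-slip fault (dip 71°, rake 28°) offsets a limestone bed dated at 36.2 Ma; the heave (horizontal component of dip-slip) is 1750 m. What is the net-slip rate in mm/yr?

dip-slip = heave / cos(dip) = 1750 / cos(71°) = 5375 m
net slip = dip-slip / sin(rake) = 5375 / sin(28°) = 11450 m
rate = 11450 m / 36.2 Ma = 0.000316 m/yr = 0.316 mm/yr

0.316 mm/yr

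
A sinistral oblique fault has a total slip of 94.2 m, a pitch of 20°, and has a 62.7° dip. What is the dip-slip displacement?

dip-slip = net slip × sin(rake) = 94.2 m × sin(20°) = 32.2 m

32.2 m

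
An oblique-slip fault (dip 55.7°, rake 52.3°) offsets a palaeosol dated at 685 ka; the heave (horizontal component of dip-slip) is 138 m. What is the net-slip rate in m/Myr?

452 m/Myr

dip-slip = heave / cos(dip) = 138 / cos(55.7°) = 244.9 m
net slip = dip-slip / sin(rake) = 244.9 / sin(52.3°) = 309.5 m
rate = 309.5 m / 685 ka = 0.000452 m/yr = 452 m/Myr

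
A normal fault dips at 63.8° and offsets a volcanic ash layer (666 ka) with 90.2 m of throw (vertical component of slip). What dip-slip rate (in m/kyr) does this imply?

0.151 m/kyr

dip-slip = throw / sin(dip) = 90.2 m / sin(63.8°) = 100.5 m
rate = 100.5 m / 666 ka = 0.000151 m/yr = 0.151 m/kyr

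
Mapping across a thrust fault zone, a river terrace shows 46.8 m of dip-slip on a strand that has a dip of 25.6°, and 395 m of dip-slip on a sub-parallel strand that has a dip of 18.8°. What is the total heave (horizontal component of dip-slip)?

heave_A = 46.8 × cos(25.6°) = 42.21 m
heave_B = 395 × cos(18.8°) = 373.9 m
total = 42.21 + 373.9 = 416 m

416 m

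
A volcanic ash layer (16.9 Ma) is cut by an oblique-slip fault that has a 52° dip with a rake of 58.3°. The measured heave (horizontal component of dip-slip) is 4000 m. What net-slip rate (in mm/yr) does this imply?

0.452 mm/yr

dip-slip = heave / cos(dip) = 4000 / cos(52°) = 6497 m
net slip = dip-slip / sin(rake) = 6497 / sin(58.3°) = 7636 m
rate = 7636 m / 16.9 Ma = 0.000452 m/yr = 0.452 mm/yr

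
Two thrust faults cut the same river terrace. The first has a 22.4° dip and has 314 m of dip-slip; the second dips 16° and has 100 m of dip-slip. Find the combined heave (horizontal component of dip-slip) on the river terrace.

386 m

heave_A = 314 × cos(22.4°) = 290.3 m
heave_B = 100 × cos(16°) = 96.13 m
total = 290.3 + 96.13 = 386 m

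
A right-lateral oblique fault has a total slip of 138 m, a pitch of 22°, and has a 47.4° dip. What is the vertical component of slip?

dip-slip = net slip × sin(rake) = 138 m × sin(22°) = 51.70 m
throw = dip-slip × sin(dip) = 51.70 × sin(47.4°) = 38.1 m

38.1 m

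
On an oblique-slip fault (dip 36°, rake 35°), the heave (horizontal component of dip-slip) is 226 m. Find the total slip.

487 m

dip-slip = heave / cos(dip) = 226 / cos(36°) = 279.4 m
net slip = dip-slip / sin(rake) = 279.4 / sin(35°) = 487 m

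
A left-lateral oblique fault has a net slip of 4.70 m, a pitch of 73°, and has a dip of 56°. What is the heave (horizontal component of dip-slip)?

dip-slip = net slip × sin(rake) = 4.70 m × sin(73°) = 4.495 m
heave = dip-slip × cos(dip) = 4.495 × cos(56°) = 2.51 m

2.51 m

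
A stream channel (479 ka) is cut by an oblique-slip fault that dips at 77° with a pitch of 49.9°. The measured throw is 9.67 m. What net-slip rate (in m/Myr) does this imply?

dip-slip = throw / sin(dip) = 9.67 / sin(77°) = 9.924 m
net slip = dip-slip / sin(rake) = 9.924 / sin(49.9°) = 12.97 m
rate = 12.97 m / 479 ka = 0.0000271 m/yr = 27.1 m/Myr

27.1 m/Myr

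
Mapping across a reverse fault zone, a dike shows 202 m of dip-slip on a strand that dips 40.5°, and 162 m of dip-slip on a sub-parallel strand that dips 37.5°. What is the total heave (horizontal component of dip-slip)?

282 m

heave_A = 202 × cos(40.5°) = 153.6 m
heave_B = 162 × cos(37.5°) = 128.5 m
total = 153.6 + 128.5 = 282 m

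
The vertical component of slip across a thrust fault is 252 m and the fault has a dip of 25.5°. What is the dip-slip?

dip-slip = throw / sin(dip) = 252 / sin(25.5°) = 585 m

585 m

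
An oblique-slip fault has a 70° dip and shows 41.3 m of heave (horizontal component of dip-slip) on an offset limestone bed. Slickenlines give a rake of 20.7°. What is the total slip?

dip-slip = heave / cos(dip) = 41.3 / cos(70°) = 120.8 m
net slip = dip-slip / sin(rake) = 120.8 / sin(20.7°) = 342 m

342 m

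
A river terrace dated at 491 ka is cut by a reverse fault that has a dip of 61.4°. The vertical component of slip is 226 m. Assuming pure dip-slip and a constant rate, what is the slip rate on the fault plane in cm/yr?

dip-slip = throw / sin(dip) = 226 m / sin(61.4°) = 257.4 m
rate = 257.4 m / 491 ka = 0.000524 m/yr = 0.0524 cm/yr

0.0524 cm/yr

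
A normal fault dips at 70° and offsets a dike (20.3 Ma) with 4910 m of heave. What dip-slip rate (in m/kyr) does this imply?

0.707 m/kyr

dip-slip = heave / cos(dip) = 4910 m / cos(70°) = 14360 m
rate = 14360 m / 20.3 Ma = 0.000707 m/yr = 0.707 m/kyr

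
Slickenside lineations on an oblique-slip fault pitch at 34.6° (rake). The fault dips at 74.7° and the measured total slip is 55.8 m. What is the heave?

dip-slip = net slip × sin(rake) = 55.8 m × sin(34.6°) = 31.69 m
heave = dip-slip × cos(dip) = 31.69 × cos(74.7°) = 8.36 m

8.36 m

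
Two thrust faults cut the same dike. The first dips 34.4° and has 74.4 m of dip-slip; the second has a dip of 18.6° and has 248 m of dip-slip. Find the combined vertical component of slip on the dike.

121 m

throw_A = 74.4 × sin(34.4°) = 42.03 m
throw_B = 248 × sin(18.6°) = 79.10 m
total = 42.03 + 79.10 = 121 m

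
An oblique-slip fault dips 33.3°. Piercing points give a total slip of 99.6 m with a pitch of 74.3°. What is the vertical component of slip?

dip-slip = net slip × sin(rake) = 99.6 m × sin(74.3°) = 95.88 m
throw = dip-slip × sin(dip) = 95.88 × sin(33.3°) = 52.6 m

52.6 m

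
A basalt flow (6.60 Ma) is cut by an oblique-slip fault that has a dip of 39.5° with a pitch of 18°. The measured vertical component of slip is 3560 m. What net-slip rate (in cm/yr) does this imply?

dip-slip = throw / sin(dip) = 3560 / sin(39.5°) = 5597 m
net slip = dip-slip / sin(rake) = 5597 / sin(18°) = 18110 m
rate = 18110 m / 6.60 Ma = 0.00274 m/yr = 0.274 cm/yr

0.274 cm/yr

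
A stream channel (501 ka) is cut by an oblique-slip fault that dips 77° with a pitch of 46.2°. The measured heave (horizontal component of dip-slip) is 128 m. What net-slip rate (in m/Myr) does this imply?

1570 m/Myr

dip-slip = heave / cos(dip) = 128 / cos(77°) = 569 m
net slip = dip-slip / sin(rake) = 569 / sin(46.2°) = 788.4 m
rate = 788.4 m / 501 ka = 0.00157 m/yr = 1570 m/Myr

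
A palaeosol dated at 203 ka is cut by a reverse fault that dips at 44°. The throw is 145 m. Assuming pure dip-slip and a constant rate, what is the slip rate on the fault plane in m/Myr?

1030 m/Myr

dip-slip = throw / sin(dip) = 145 m / sin(44°) = 208.7 m
rate = 208.7 m / 203 ka = 0.00103 m/yr = 1030 m/Myr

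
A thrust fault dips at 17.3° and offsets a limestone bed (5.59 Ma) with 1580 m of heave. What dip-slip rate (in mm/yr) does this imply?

dip-slip = heave / cos(dip) = 1580 m / cos(17.3°) = 1655 m
rate = 1655 m / 5.59 Ma = 0.000296 m/yr = 0.296 mm/yr

0.296 mm/yr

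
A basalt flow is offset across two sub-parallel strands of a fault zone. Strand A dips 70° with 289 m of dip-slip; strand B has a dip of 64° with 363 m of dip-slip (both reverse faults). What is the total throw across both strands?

throw_A = 289 × sin(70°) = 271.6 m
throw_B = 363 × sin(64°) = 326.3 m
total = 271.6 + 326.3 = 598 m

598 m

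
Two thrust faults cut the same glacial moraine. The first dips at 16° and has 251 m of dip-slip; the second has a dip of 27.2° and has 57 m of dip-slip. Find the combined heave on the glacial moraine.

heave_A = 251 × cos(16°) = 241.3 m
heave_B = 57 × cos(27.2°) = 50.70 m
total = 241.3 + 50.70 = 292 m

292 m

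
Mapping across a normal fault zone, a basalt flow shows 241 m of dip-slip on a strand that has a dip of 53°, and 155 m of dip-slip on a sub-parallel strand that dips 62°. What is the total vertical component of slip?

throw_A = 241 × sin(53°) = 192.5 m
throw_B = 155 × sin(62°) = 136.9 m
total = 192.5 + 136.9 = 329 m

329 m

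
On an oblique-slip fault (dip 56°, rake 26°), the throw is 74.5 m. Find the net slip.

205 m

dip-slip = throw / sin(dip) = 74.5 / sin(56°) = 89.86 m
net slip = dip-slip / sin(rake) = 89.86 / sin(26°) = 205 m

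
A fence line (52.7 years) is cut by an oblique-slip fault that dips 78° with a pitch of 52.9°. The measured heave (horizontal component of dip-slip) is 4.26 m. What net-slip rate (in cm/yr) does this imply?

48.7 cm/yr

dip-slip = heave / cos(dip) = 4.26 / cos(78°) = 20.49 m
net slip = dip-slip / sin(rake) = 20.49 / sin(52.9°) = 25.69 m
rate = 25.69 m / 52.7 years = 0.487 m/yr = 48.7 cm/yr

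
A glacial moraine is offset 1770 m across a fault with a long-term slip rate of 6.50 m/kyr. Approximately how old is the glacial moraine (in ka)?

age = offset / rate = 1770 m / (6.50 m/kyr) = 272000 yr = 272 ka

272 ka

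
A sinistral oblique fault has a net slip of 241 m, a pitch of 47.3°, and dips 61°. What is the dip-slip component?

dip-slip = net slip × sin(rake) = 241 m × sin(47.3°) = 177 m

177 m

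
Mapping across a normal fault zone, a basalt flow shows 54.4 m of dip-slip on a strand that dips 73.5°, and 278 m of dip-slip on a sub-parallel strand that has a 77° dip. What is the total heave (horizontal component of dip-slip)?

heave_A = 54.4 × cos(73.5°) = 15.45 m
heave_B = 278 × cos(77°) = 62.54 m
total = 15.45 + 62.54 = 78 m

78 m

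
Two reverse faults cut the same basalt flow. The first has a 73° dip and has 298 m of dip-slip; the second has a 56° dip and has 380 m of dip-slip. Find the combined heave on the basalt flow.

heave_A = 298 × cos(73°) = 87.13 m
heave_B = 380 × cos(56°) = 212.5 m
total = 87.13 + 212.5 = 300 m

300 m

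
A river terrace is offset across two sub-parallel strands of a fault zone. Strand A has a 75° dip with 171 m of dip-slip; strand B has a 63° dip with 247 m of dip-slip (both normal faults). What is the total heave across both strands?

156 m

heave_A = 171 × cos(75°) = 44.26 m
heave_B = 247 × cos(63°) = 112.1 m
total = 44.26 + 112.1 = 156 m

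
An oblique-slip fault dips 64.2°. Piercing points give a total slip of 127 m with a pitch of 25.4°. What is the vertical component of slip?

49 m

dip-slip = net slip × sin(rake) = 127 m × sin(25.4°) = 54.47 m
throw = dip-slip × sin(dip) = 54.47 × sin(64.2°) = 49 m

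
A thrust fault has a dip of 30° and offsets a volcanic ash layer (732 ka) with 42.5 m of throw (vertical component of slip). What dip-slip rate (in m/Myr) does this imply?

dip-slip = throw / sin(dip) = 42.5 m / sin(30°) = 85 m
rate = 85 m / 732 ka = 0.000116 m/yr = 116 m/Myr

116 m/Myr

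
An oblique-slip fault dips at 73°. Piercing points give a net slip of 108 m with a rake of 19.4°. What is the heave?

10.5 m

dip-slip = net slip × sin(rake) = 108 m × sin(19.4°) = 35.87 m
heave = dip-slip × cos(dip) = 35.87 × cos(73°) = 10.5 m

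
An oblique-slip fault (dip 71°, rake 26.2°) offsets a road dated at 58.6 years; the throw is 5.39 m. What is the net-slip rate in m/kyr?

dip-slip = throw / sin(dip) = 5.39 / sin(71°) = 5.701 m
net slip = dip-slip / sin(rake) = 5.701 / sin(26.2°) = 12.91 m
rate = 12.91 m / 58.6 years = 0.220 m/yr = 220 m/kyr

220 m/kyr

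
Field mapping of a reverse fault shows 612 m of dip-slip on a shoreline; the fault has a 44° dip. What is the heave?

heave = dip-slip × cos(dip) = 612 m × cos(44°) = 440 m

440 m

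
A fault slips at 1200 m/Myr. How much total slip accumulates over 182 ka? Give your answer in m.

218 m

slip = rate × time = 1200 m/Myr × 182 ka = 218 m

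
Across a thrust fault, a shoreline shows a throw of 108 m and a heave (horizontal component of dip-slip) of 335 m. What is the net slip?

net slip = √(throw² + heave²) = √(108² + 335²) = 352 m

352 m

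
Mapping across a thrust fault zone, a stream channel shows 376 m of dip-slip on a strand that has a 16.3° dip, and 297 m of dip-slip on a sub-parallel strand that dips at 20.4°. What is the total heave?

heave_A = 376 × cos(16.3°) = 360.9 m
heave_B = 297 × cos(20.4°) = 278.4 m
total = 360.9 + 278.4 = 639 m

639 m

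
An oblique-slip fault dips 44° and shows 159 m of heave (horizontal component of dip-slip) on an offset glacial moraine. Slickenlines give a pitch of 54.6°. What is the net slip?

271 m

dip-slip = heave / cos(dip) = 159 / cos(44°) = 221 m
net slip = dip-slip / sin(rake) = 221 / sin(54.6°) = 271 m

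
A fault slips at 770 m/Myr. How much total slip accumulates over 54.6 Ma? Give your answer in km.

42 km

slip = rate × time = 770 m/Myr × 54.6 Ma = 42000 m = 42 km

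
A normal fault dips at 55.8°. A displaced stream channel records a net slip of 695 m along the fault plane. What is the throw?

575 m

throw = dip-slip × sin(dip) = 695 m × sin(55.8°) = 575 m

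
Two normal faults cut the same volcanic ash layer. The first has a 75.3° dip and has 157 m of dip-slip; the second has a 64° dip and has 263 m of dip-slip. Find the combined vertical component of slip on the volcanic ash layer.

388 m

throw_A = 157 × sin(75.3°) = 151.9 m
throw_B = 263 × sin(64°) = 236.4 m
total = 151.9 + 236.4 = 388 m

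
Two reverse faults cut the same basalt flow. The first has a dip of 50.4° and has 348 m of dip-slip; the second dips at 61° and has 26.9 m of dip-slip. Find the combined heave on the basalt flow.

heave_A = 348 × cos(50.4°) = 221.8 m
heave_B = 26.9 × cos(61°) = 13.04 m
total = 221.8 + 13.04 = 235 m

235 m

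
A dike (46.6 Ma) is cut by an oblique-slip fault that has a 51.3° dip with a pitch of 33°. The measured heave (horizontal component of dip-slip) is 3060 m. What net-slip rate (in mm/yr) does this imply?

dip-slip = heave / cos(dip) = 3060 / cos(51.3°) = 4894 m
net slip = dip-slip / sin(rake) = 4894 / sin(33°) = 8986 m
rate = 8986 m / 46.6 Ma = 0.000193 m/yr = 0.193 mm/yr

0.193 mm/yr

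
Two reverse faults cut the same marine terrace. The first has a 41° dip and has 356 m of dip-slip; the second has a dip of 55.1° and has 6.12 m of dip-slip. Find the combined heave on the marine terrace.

272 m

heave_A = 356 × cos(41°) = 268.7 m
heave_B = 6.12 × cos(55.1°) = 3.502 m
total = 268.7 + 3.502 = 272 m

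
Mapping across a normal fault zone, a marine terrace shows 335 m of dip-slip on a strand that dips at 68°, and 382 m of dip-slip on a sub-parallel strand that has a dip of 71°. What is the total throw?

672 m

throw_A = 335 × sin(68°) = 310.6 m
throw_B = 382 × sin(71°) = 361.2 m
total = 310.6 + 361.2 = 672 m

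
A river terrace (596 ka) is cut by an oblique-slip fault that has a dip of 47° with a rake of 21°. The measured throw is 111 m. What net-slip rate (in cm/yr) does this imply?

dip-slip = throw / sin(dip) = 111 / sin(47°) = 151.8 m
net slip = dip-slip / sin(rake) = 151.8 / sin(21°) = 423.5 m
rate = 423.5 m / 596 ka = 0.000711 m/yr = 0.0711 cm/yr

0.0711 cm/yr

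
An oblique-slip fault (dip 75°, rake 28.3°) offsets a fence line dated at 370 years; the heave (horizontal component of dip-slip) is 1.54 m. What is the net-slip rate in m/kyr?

dip-slip = heave / cos(dip) = 1.54 / cos(75°) = 5.950 m
net slip = dip-slip / sin(rake) = 5.950 / sin(28.3°) = 12.55 m
rate = 12.55 m / 370 years = 0.0339 m/yr = 33.9 m/kyr

33.9 m/kyr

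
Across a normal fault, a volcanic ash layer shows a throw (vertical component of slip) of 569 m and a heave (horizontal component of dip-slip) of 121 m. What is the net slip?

net slip = √(throw² + heave²) = √(569² + 121²) = 582 m

582 m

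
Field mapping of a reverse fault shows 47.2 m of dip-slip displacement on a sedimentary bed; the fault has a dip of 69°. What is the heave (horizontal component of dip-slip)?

heave = dip-slip × cos(dip) = 47.2 m × cos(69°) = 16.9 m

16.9 m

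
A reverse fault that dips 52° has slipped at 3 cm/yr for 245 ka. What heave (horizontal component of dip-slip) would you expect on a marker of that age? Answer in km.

dip-slip = rate × time = 3 cm/yr × 245 ka = 7350 m
heave = dip-slip × cos(dip) = 7350 × cos(52°) = 4530 m = 4.53 km

4.53 km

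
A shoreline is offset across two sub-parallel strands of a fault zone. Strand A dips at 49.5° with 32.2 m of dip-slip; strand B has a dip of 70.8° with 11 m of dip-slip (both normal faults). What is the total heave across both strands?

24.5 m

heave_A = 32.2 × cos(49.5°) = 20.91 m
heave_B = 11 × cos(70.8°) = 3.618 m
total = 20.91 + 3.618 = 24.5 m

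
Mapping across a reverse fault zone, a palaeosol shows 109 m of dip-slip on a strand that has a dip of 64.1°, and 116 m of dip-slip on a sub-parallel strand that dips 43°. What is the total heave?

132 m

heave_A = 109 × cos(64.1°) = 47.61 m
heave_B = 116 × cos(43°) = 84.84 m
total = 47.61 + 84.84 = 132 m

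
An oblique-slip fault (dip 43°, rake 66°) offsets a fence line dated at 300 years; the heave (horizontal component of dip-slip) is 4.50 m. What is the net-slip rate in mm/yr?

22.5 mm/yr

dip-slip = heave / cos(dip) = 4.50 / cos(43°) = 6.153 m
net slip = dip-slip / sin(rake) = 6.153 / sin(66°) = 6.735 m
rate = 6.735 m / 300 years = 0.0225 m/yr = 22.5 mm/yr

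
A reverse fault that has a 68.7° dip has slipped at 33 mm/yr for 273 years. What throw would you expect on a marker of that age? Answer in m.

8.39 m

dip-slip = rate × time = 33 mm/yr × 273 years = 9.009 m
throw = dip-slip × sin(dip) = 9.009 × sin(68.7°) = 8.39 m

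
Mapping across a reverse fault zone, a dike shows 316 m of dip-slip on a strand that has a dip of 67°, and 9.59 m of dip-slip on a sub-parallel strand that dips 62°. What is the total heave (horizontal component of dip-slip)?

heave_A = 316 × cos(67°) = 123.5 m
heave_B = 9.59 × cos(62°) = 4.502 m
total = 123.5 + 4.502 = 128 m

128 m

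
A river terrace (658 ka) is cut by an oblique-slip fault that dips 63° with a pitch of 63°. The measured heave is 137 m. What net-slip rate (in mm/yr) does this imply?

dip-slip = heave / cos(dip) = 137 / cos(63°) = 301.8 m
net slip = dip-slip / sin(rake) = 301.8 / sin(63°) = 338.7 m
rate = 338.7 m / 658 ka = 0.000515 m/yr = 0.515 mm/yr

0.515 mm/yr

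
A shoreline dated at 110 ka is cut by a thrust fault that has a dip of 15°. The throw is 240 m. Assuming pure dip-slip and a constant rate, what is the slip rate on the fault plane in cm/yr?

0.843 cm/yr

dip-slip = throw / sin(dip) = 240 m / sin(15°) = 927.3 m
rate = 927.3 m / 110 ka = 0.00843 m/yr = 0.843 cm/yr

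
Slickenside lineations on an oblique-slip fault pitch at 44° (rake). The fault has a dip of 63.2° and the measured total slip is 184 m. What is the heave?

57.6 m

dip-slip = net slip × sin(rake) = 184 m × sin(44°) = 127.8 m
heave = dip-slip × cos(dip) = 127.8 × cos(63.2°) = 57.6 m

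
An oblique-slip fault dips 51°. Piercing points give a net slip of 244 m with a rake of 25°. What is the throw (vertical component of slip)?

dip-slip = net slip × sin(rake) = 244 m × sin(25°) = 103.1 m
throw = dip-slip × sin(dip) = 103.1 × sin(51°) = 80.1 m

80.1 m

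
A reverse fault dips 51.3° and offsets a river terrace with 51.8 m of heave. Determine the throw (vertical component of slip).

64.7 m

throw = heave × tan(dip) = 51.8 × tan(51.3°) = 64.7 m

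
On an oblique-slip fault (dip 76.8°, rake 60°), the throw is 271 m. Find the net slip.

321 m

dip-slip = throw / sin(dip) = 271 / sin(76.8°) = 278.4 m
net slip = dip-slip / sin(rake) = 278.4 / sin(60°) = 321 m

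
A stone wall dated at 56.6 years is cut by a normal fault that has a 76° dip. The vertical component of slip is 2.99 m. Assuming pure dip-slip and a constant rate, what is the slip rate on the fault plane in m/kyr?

dip-slip = throw / sin(dip) = 2.99 m / sin(76°) = 3.082 m
rate = 3.082 m / 56.6 years = 0.0544 m/yr = 54.4 m/kyr

54.4 m/kyr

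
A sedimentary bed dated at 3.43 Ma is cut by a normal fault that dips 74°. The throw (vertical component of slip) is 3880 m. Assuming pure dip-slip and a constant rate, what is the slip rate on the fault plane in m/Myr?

dip-slip = throw / sin(dip) = 3880 m / sin(74°) = 4036 m
rate = 4036 m / 3.43 Ma = 0.00118 m/yr = 1180 m/Myr

1180 m/Myr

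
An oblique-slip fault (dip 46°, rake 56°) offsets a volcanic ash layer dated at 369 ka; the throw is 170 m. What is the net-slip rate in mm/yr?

dip-slip = throw / sin(dip) = 170 / sin(46°) = 236.3 m
net slip = dip-slip / sin(rake) = 236.3 / sin(56°) = 285.1 m
rate = 285.1 m / 369 ka = 0.000773 m/yr = 0.773 mm/yr

0.773 mm/yr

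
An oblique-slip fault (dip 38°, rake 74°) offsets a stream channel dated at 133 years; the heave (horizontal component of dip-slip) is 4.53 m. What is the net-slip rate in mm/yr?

45 mm/yr

dip-slip = heave / cos(dip) = 4.53 / cos(38°) = 5.749 m
net slip = dip-slip / sin(rake) = 5.749 / sin(74°) = 5.980 m
rate = 5.980 m / 133 years = 0.0450 m/yr = 45 mm/yr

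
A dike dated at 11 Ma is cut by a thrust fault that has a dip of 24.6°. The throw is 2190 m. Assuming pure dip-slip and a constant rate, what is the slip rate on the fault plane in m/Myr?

dip-slip = throw / sin(dip) = 2190 m / sin(24.6°) = 5261 m
rate = 5261 m / 11 Ma = 0.000478 m/yr = 478 m/Myr

478 m/Myr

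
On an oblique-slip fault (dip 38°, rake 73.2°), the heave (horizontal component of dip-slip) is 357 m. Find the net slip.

473 m

dip-slip = heave / cos(dip) = 357 / cos(38°) = 453 m
net slip = dip-slip / sin(rake) = 453 / sin(73.2°) = 473 m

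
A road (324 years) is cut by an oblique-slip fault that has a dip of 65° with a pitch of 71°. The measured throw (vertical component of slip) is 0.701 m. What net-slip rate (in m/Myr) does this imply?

2520 m/Myr

dip-slip = throw / sin(dip) = 0.701 / sin(65°) = 0.7735 m
net slip = dip-slip / sin(rake) = 0.7735 / sin(71°) = 0.8180 m
rate = 0.8180 m / 324 years = 0.00252 m/yr = 2520 m/Myr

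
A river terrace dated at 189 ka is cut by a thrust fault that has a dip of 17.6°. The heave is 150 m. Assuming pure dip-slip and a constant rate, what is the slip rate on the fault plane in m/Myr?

833 m/Myr

dip-slip = heave / cos(dip) = 150 m / cos(17.6°) = 157.4 m
rate = 157.4 m / 189 ka = 0.000833 m/yr = 833 m/Myr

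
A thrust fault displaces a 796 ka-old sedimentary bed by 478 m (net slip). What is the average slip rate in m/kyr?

0.601 m/kyr

rate = 478 m / 796 ka = 0.000601 m/yr = 0.601 m/kyr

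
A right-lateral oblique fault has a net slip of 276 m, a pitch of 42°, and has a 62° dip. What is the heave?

dip-slip = net slip × sin(rake) = 276 m × sin(42°) = 184.7 m
heave = dip-slip × cos(dip) = 184.7 × cos(62°) = 86.7 m

86.7 m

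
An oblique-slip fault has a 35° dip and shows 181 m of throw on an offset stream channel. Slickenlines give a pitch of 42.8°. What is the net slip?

464 m

dip-slip = throw / sin(dip) = 181 / sin(35°) = 315.6 m
net slip = dip-slip / sin(rake) = 315.6 / sin(42.8°) = 464 m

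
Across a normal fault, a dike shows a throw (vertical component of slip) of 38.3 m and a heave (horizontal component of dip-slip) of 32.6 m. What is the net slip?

50.3 m

net slip = √(throw² + heave²) = √(38.3² + 32.6²) = 50.3 m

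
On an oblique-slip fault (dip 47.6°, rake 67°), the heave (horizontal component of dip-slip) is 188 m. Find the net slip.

303 m

dip-slip = heave / cos(dip) = 188 / cos(47.6°) = 278.8 m
net slip = dip-slip / sin(rake) = 278.8 / sin(67°) = 303 m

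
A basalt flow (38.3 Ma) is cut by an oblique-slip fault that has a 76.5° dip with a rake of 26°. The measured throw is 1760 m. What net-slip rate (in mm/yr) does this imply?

dip-slip = throw / sin(dip) = 1760 / sin(76.5°) = 1810 m
net slip = dip-slip / sin(rake) = 1810 / sin(26°) = 4129 m
rate = 4129 m / 38.3 Ma = 0.000108 m/yr = 0.108 mm/yr

0.108 mm/yr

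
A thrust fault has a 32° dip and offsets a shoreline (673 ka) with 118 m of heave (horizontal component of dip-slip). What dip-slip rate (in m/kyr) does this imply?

dip-slip = heave / cos(dip) = 118 m / cos(32°) = 139.1 m
rate = 139.1 m / 673 ka = 0.000207 m/yr = 0.207 m/kyr

0.207 m/kyr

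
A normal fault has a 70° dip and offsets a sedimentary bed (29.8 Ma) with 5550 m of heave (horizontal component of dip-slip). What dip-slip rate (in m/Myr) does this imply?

545 m/Myr

dip-slip = heave / cos(dip) = 5550 m / cos(70°) = 16230 m
rate = 16230 m / 29.8 Ma = 0.000545 m/yr = 545 m/Myr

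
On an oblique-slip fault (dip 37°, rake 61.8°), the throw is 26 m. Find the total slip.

49 m

dip-slip = throw / sin(dip) = 26 / sin(37°) = 43.20 m
net slip = dip-slip / sin(rake) = 43.20 / sin(61.8°) = 49 m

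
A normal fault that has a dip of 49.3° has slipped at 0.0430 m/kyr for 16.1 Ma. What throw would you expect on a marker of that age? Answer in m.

dip-slip = rate × time = 0.0430 m/kyr × 16.1 Ma = 692.3 m
throw = dip-slip × sin(dip) = 692.3 × sin(49.3°) = 525 m

525 m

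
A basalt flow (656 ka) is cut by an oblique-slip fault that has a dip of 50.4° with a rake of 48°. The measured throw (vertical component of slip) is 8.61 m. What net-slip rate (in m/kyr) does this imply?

dip-slip = throw / sin(dip) = 8.61 / sin(50.4°) = 11.17 m
net slip = dip-slip / sin(rake) = 11.17 / sin(48°) = 15.04 m
rate = 15.04 m / 656 ka = 0.0000229 m/yr = 0.0229 m/kyr

0.0229 m/kyr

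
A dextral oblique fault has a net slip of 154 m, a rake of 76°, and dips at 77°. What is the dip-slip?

dip-slip = net slip × sin(rake) = 154 m × sin(76°) = 149 m

149 m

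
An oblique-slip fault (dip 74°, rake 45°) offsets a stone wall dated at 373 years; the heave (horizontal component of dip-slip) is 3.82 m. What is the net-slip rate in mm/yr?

52.5 mm/yr

dip-slip = heave / cos(dip) = 3.82 / cos(74°) = 13.86 m
net slip = dip-slip / sin(rake) = 13.86 / sin(45°) = 19.60 m
rate = 19.60 m / 373 years = 0.0525 m/yr = 52.5 mm/yr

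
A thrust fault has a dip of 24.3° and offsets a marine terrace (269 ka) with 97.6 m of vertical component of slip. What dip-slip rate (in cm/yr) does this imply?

0.0882 cm/yr

dip-slip = throw / sin(dip) = 97.6 m / sin(24.3°) = 237.2 m
rate = 237.2 m / 269 ka = 0.000882 m/yr = 0.0882 cm/yr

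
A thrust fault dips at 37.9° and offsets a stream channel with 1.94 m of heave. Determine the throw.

1.51 m

throw = heave × tan(dip) = 1.94 × tan(37.9°) = 1.51 m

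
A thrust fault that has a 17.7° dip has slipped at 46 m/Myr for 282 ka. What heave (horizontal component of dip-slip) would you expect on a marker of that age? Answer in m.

dip-slip = rate × time = 46 m/Myr × 282 ka = 12.97 m
heave = dip-slip × cos(dip) = 12.97 × cos(17.7°) = 12.4 m

12.4 m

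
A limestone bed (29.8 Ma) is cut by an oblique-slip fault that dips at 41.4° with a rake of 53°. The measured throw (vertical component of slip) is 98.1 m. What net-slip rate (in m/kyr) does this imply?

0.00623 m/kyr

dip-slip = throw / sin(dip) = 98.1 / sin(41.4°) = 148.3 m
net slip = dip-slip / sin(rake) = 148.3 / sin(53°) = 185.7 m
rate = 185.7 m / 29.8 Ma = 0.00000623 m/yr = 0.00623 m/kyr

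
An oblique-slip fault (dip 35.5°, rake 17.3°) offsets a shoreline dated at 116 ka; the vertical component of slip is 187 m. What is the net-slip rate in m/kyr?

dip-slip = throw / sin(dip) = 187 / sin(35.5°) = 322 m
net slip = dip-slip / sin(rake) = 322 / sin(17.3°) = 1083 m
rate = 1083 m / 116 ka = 0.00934 m/yr = 9.34 m/kyr

9.34 m/kyr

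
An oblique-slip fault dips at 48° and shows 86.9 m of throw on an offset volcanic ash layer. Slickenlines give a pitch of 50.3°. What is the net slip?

152 m

dip-slip = throw / sin(dip) = 86.9 / sin(48°) = 116.9 m
net slip = dip-slip / sin(rake) = 116.9 / sin(50.3°) = 152 m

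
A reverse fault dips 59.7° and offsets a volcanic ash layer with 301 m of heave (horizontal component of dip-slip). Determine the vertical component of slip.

515 m

throw = heave × tan(dip) = 301 × tan(59.7°) = 515 m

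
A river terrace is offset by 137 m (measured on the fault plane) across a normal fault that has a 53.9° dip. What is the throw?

throw = dip-slip × sin(dip) = 137 m × sin(53.9°) = 111 m

111 m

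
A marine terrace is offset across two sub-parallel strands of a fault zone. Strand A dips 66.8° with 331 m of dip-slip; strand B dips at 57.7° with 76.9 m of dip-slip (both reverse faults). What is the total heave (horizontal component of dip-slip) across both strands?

171 m

heave_A = 331 × cos(66.8°) = 130.4 m
heave_B = 76.9 × cos(57.7°) = 41.09 m
total = 130.4 + 41.09 = 171 m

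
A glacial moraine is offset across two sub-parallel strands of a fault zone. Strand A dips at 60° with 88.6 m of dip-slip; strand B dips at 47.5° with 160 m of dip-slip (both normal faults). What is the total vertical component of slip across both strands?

throw_A = 88.6 × sin(60°) = 76.73 m
throw_B = 160 × sin(47.5°) = 118 m
total = 76.73 + 118 = 195 m

195 m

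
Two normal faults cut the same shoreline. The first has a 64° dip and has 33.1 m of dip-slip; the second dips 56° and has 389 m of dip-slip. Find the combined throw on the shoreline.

352 m

throw_A = 33.1 × sin(64°) = 29.75 m
throw_B = 389 × sin(56°) = 322.5 m
total = 29.75 + 322.5 = 352 m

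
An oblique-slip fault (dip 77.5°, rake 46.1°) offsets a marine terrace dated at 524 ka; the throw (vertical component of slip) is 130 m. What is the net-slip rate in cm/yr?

0.0353 cm/yr

dip-slip = throw / sin(dip) = 130 / sin(77.5°) = 133.2 m
net slip = dip-slip / sin(rake) = 133.2 / sin(46.1°) = 184.8 m
rate = 184.8 m / 524 ka = 0.000353 m/yr = 0.0353 cm/yr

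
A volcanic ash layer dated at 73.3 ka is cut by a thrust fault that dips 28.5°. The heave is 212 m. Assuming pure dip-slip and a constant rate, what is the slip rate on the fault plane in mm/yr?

dip-slip = heave / cos(dip) = 212 m / cos(28.5°) = 241.2 m
rate = 241.2 m / 73.3 ka = 0.00329 m/yr = 3.29 mm/yr

3.29 mm/yr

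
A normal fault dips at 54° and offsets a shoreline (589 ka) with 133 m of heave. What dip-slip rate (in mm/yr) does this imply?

0.384 mm/yr

dip-slip = heave / cos(dip) = 133 m / cos(54°) = 226.3 m
rate = 226.3 m / 589 ka = 0.000384 m/yr = 0.384 mm/yr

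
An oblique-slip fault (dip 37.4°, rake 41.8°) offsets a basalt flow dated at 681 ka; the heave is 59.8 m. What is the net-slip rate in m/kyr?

dip-slip = heave / cos(dip) = 59.8 / cos(37.4°) = 75.28 m
net slip = dip-slip / sin(rake) = 75.28 / sin(41.8°) = 112.9 m
rate = 112.9 m / 681 ka = 0.000166 m/yr = 0.166 m/kyr

0.166 m/kyr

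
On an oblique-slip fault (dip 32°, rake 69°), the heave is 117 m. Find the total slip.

dip-slip = heave / cos(dip) = 117 / cos(32°) = 138 m
net slip = dip-slip / sin(rake) = 138 / sin(69°) = 148 m

148 m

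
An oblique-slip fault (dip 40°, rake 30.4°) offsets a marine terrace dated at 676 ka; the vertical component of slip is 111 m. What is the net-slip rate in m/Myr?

dip-slip = throw / sin(dip) = 111 / sin(40°) = 172.7 m
net slip = dip-slip / sin(rake) = 172.7 / sin(30.4°) = 341.3 m
rate = 341.3 m / 676 ka = 0.000505 m/yr = 505 m/Myr

505 m/Myr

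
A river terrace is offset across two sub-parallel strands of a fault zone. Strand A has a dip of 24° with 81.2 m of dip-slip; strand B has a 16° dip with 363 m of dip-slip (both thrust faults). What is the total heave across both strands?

heave_A = 81.2 × cos(24°) = 74.18 m
heave_B = 363 × cos(16°) = 348.9 m
total = 74.18 + 348.9 = 423 m

423 m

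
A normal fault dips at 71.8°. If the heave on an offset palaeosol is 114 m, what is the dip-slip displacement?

365 m

dip-slip = heave / cos(dip) = 114 / cos(71.8°) = 365 m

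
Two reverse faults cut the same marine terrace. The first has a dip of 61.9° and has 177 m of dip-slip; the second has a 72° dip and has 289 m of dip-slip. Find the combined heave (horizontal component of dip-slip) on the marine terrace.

heave_A = 177 × cos(61.9°) = 83.37 m
heave_B = 289 × cos(72°) = 89.31 m
total = 83.37 + 89.31 = 173 m

173 m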